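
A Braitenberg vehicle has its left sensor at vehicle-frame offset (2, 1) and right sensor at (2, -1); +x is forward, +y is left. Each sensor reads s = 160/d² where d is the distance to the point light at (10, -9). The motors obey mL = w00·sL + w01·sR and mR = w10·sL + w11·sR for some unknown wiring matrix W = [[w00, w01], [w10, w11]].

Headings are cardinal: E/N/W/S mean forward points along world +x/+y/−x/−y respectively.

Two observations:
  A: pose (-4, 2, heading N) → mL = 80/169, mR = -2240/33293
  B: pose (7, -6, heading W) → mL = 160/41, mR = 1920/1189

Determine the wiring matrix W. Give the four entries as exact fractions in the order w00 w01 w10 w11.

0 1 1 -1

obs A: pose=(-4,2,N) → sL=80/197, sR=80/169, mL=80/169, mR=-2240/33293
obs B: pose=(7,-6,W) → sL=160/29, sR=160/41, mL=160/41, mR=1920/1189
sensor matrix S = [[80/197, 80/169], [160/29, 160/41]]; det S = -40652800/39585377
solve [mL_A; mL_B] = S·[w00; w01] and [mR_A; mR_B] = S·[w10; w11]:
  w00 = 0, w01 = 1, w10 = 1, w11 = -1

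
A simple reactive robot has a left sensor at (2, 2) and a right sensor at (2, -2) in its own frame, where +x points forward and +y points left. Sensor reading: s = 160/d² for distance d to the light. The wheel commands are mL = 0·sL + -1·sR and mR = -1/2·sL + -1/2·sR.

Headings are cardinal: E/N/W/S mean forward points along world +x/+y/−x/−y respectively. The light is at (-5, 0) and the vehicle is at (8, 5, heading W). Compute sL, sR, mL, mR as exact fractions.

16/13 16/17 -16/17 -240/221

left sensor world pos  = (6, 3); dL² = 130
right sensor world pos = (6, 7); dR² = 170
sL = 160/130 = 16/13
sR = 160/170 = 16/17
mL = 0·sL + -1·sR = -16/17
mR = -1/2·sL + -1/2·sR = -240/221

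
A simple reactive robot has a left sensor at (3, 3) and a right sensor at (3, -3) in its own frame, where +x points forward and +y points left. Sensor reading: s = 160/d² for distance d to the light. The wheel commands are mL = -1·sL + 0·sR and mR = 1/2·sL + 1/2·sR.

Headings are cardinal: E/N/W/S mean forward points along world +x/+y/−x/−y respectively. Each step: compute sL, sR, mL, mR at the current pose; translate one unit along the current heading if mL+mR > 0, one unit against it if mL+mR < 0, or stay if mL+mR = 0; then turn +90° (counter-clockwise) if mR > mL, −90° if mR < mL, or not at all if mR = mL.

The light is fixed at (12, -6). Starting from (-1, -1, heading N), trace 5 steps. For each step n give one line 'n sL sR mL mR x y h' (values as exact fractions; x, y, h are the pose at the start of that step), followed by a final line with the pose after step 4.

0 1/2 40/41 -1/2 121/164 -1 -1 N
1 32/53 160/337 -32/53 9632/17861 -1 0 W
2 16/9 80/117 -16/9 16/13 0 0 S
3 160/181 160/97 -160/181 22240/17557 0 1 E
4 20/37 40/41 -20/37 1150/1517 1 1 N
final 1 2 W

n=0: pose=(-1,-1,N); sL=1/2, sR=40/41; mL=-1/2, mR=121/164; mL+mR=39/164 → advance +1; mR−mL=203/164 → turn +1·90°
n=1: pose=(-1,0,W); sL=32/53, sR=160/337; mL=-32/53, mR=9632/17861; mL+mR=-1152/17861 → advance -1; mR−mL=20416/17861 → turn +1·90°
n=2: pose=(0,0,S); sL=16/9, sR=80/117; mL=-16/9, mR=16/13; mL+mR=-64/117 → advance -1; mR−mL=352/117 → turn +1·90°
n=3: pose=(0,1,E); sL=160/181, sR=160/97; mL=-160/181, mR=22240/17557; mL+mR=6720/17557 → advance +1; mR−mL=37760/17557 → turn +1·90°
n=4: pose=(1,1,N); sL=20/37, sR=40/41; mL=-20/37, mR=1150/1517; mL+mR=330/1517 → advance +1; mR−mL=1970/1517 → turn +1·90°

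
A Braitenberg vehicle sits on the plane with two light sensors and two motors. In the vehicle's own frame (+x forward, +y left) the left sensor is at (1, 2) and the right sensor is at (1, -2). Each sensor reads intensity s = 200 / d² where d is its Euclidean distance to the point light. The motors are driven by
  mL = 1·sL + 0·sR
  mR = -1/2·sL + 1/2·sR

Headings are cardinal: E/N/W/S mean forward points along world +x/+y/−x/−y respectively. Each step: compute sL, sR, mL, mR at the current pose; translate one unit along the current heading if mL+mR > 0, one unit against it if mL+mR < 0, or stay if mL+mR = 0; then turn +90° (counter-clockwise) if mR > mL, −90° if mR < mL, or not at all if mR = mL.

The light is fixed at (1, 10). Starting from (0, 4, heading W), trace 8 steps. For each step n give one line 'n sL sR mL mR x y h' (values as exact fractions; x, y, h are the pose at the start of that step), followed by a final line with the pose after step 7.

n=0: pose=(0,4,W); sL=50/17, sR=10; mL=50/17, mR=60/17; mL+mR=110/17 → advance +1; mR−mL=10/17 → turn +1·90°
n=1: pose=(-1,4,S); sL=200/49, sR=40/13; mL=200/49, mR=-320/637; mL+mR=2280/637 → advance +1; mR−mL=-2920/637 → turn -1·90°
n=2: pose=(-1,3,W); sL=20/9, sR=100/17; mL=20/9, mR=280/153; mL+mR=620/153 → advance +1; mR−mL=-20/51 → turn -1·90°
n=3: pose=(-2,3,N); sL=200/61, sR=200/37; mL=200/61, mR=2400/2257; mL+mR=9800/2257 → advance +1; mR−mL=-5000/2257 → turn -1·90°
n=4: pose=(-2,4,E); sL=10, sR=50/17; mL=10, mR=-60/17; mL+mR=110/17 → advance +1; mR−mL=-230/17 → turn -1·90°
n=5: pose=(-1,4,S); sL=200/49, sR=40/13; mL=200/49, mR=-320/637; mL+mR=2280/637 → advance +1; mR−mL=-2920/637 → turn -1·90°
n=6: pose=(-1,3,W); sL=20/9, sR=100/17; mL=20/9, mR=280/153; mL+mR=620/153 → advance +1; mR−mL=-20/51 → turn -1·90°
n=7: pose=(-2,3,N); sL=200/61, sR=200/37; mL=200/61, mR=2400/2257; mL+mR=9800/2257 → advance +1; mR−mL=-5000/2257 → turn -1·90°

0 50/17 10 50/17 60/17 0 4 W
1 200/49 40/13 200/49 -320/637 -1 4 S
2 20/9 100/17 20/9 280/153 -1 3 W
3 200/61 200/37 200/61 2400/2257 -2 3 N
4 10 50/17 10 -60/17 -2 4 E
5 200/49 40/13 200/49 -320/637 -1 4 S
6 20/9 100/17 20/9 280/153 -1 3 W
7 200/61 200/37 200/61 2400/2257 -2 3 N
final -2 4 E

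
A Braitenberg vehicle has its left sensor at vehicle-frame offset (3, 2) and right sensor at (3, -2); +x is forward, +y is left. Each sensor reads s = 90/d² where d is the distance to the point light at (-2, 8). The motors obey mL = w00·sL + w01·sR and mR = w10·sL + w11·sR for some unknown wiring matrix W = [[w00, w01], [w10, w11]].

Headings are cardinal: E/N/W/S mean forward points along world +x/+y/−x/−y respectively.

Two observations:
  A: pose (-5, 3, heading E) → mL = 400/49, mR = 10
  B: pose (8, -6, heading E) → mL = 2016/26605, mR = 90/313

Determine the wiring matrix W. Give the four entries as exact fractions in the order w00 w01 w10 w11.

obs A: pose=(-5,3,E) → sL=10, sR=90/49, mL=400/49, mR=10
obs B: pose=(8,-6,E) → sL=90/313, sR=18/85, mL=2016/26605, mR=90/313
sensor matrix S = [[10, 90/49], [90/313, 18/85]]; det S = 414432/260729
solve [mL_A; mL_B] = S·[w00; w01] and [mR_A; mR_B] = S·[w10; w11]:
  w00 = 1, w01 = -1, w10 = 1, w11 = 0

1 -1 1 0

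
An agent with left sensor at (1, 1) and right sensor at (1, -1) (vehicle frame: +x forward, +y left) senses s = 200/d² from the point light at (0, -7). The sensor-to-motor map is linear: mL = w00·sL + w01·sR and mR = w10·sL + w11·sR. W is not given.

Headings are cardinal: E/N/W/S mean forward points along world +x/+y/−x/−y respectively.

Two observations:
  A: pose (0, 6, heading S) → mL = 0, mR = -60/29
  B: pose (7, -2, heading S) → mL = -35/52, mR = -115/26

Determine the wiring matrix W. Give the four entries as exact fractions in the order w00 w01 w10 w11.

obs A: pose=(0,6,S) → sL=40/29, sR=40/29, mL=0, mR=-60/29
obs B: pose=(7,-2,S) → sL=5/2, sR=50/13, mL=-35/52, mR=-115/26
sensor matrix S = [[40/29, 40/29], [5/2, 50/13]]; det S = 700/377
solve [mL_A; mL_B] = S·[w00; w01] and [mR_A; mR_B] = S·[w10; w11]:
  w00 = 1/2, w01 = -1/2, w10 = -1, w11 = -1/2

1/2 -1/2 -1 -1/2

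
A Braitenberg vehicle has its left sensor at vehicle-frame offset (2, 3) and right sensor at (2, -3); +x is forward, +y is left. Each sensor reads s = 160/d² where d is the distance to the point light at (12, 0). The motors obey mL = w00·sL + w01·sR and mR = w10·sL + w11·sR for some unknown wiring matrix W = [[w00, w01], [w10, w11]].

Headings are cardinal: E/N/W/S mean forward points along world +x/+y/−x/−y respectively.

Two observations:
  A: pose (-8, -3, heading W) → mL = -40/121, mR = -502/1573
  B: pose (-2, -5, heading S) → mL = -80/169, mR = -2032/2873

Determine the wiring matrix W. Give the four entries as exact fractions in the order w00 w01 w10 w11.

0 -1 -1/2 -1/2

obs A: pose=(-8,-3,W) → sL=4/13, sR=40/121, mL=-40/121, mR=-502/1573
obs B: pose=(-2,-5,S) → sL=16/17, sR=80/169, mL=-80/169, mR=-2032/2873
sensor matrix S = [[4/13, 40/121], [16/17, 80/169]]; det S = -747840/4519229
solve [mL_A; mL_B] = S·[w00; w01] and [mR_A; mR_B] = S·[w10; w11]:
  w00 = 0, w01 = -1, w10 = -1/2, w11 = -1/2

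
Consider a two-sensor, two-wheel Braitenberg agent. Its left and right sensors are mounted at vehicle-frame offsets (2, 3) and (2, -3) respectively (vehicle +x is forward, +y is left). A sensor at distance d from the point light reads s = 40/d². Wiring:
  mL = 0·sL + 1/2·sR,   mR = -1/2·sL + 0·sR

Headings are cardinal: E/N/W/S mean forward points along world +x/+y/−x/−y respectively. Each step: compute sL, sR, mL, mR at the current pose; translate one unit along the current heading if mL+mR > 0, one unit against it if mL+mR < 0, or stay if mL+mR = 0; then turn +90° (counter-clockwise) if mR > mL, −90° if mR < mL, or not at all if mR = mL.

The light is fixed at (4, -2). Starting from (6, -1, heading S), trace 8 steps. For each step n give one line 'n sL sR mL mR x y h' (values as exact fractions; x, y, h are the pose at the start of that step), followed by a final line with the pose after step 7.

0 20/13 20 10 -10/13 6 -1 S
1 40/9 40/9 20/9 -20/9 6 -2 W
2 8 40/29 20/29 -4 6 -2 N
3 2 5/4 5/8 -1 6 -3 E
4 8/5 40/13 20/13 -4/5 5 -3 S
5 20/13 20 10 -10/13 5 -4 W
6 40/9 40/9 20/9 -20/9 4 -4 N
7 8 40/29 20/29 -4 4 -4 E
final 3 -4 S

n=0: pose=(6,-1,S); sL=20/13, sR=20; mL=10, mR=-10/13; mL+mR=120/13 → advance +1; mR−mL=-140/13 → turn -1·90°
n=1: pose=(6,-2,W); sL=40/9, sR=40/9; mL=20/9, mR=-20/9; mL+mR=0 → advance +0; mR−mL=-40/9 → turn -1·90°
n=2: pose=(6,-2,N); sL=8, sR=40/29; mL=20/29, mR=-4; mL+mR=-96/29 → advance -1; mR−mL=-136/29 → turn -1·90°
n=3: pose=(6,-3,E); sL=2, sR=5/4; mL=5/8, mR=-1; mL+mR=-3/8 → advance -1; mR−mL=-13/8 → turn -1·90°
n=4: pose=(5,-3,S); sL=8/5, sR=40/13; mL=20/13, mR=-4/5; mL+mR=48/65 → advance +1; mR−mL=-152/65 → turn -1·90°
n=5: pose=(5,-4,W); sL=20/13, sR=20; mL=10, mR=-10/13; mL+mR=120/13 → advance +1; mR−mL=-140/13 → turn -1·90°
n=6: pose=(4,-4,N); sL=40/9, sR=40/9; mL=20/9, mR=-20/9; mL+mR=0 → advance +0; mR−mL=-40/9 → turn -1·90°
n=7: pose=(4,-4,E); sL=8, sR=40/29; mL=20/29, mR=-4; mL+mR=-96/29 → advance -1; mR−mL=-136/29 → turn -1·90°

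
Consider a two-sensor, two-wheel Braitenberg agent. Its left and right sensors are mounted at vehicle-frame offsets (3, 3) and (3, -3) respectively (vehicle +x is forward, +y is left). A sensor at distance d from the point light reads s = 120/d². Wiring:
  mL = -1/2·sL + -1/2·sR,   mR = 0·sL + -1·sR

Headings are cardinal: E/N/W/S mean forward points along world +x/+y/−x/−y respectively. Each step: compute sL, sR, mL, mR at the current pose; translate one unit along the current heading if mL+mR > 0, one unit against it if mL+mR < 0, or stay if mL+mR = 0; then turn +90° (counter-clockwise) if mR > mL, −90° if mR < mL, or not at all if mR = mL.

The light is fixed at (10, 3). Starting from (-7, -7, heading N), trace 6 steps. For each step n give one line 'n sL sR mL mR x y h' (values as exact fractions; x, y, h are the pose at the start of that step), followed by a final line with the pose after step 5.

0 120/449 24/49 -8328/22001 -24/49 -7 -7 N
1 6/13 15/49 -489/1274 -15/49 -7 -8 E
2 24/101 120/289 -9528/29189 -120/289 -8 -8 N
3 20/51 4/15 -28/85 -4/15 -8 -9 E
4 24/113 120/337 -10824/38081 -120/337 -9 -9 N
5 30/89 15/64 -3255/11392 -15/64 -9 -10 E
final -10 -10 N

n=0: pose=(-7,-7,N); sL=120/449, sR=24/49; mL=-8328/22001, mR=-24/49; mL+mR=-19104/22001 → advance -1; mR−mL=-2448/22001 → turn -1·90°
n=1: pose=(-7,-8,E); sL=6/13, sR=15/49; mL=-489/1274, mR=-15/49; mL+mR=-879/1274 → advance -1; mR−mL=99/1274 → turn +1·90°
n=2: pose=(-8,-8,N); sL=24/101, sR=120/289; mL=-9528/29189, mR=-120/289; mL+mR=-21648/29189 → advance -1; mR−mL=-2592/29189 → turn -1·90°
n=3: pose=(-8,-9,E); sL=20/51, sR=4/15; mL=-28/85, mR=-4/15; mL+mR=-152/255 → advance -1; mR−mL=16/255 → turn +1·90°
n=4: pose=(-9,-9,N); sL=24/113, sR=120/337; mL=-10824/38081, mR=-120/337; mL+mR=-24384/38081 → advance -1; mR−mL=-2736/38081 → turn -1·90°
n=5: pose=(-9,-10,E); sL=30/89, sR=15/64; mL=-3255/11392, mR=-15/64; mL+mR=-5925/11392 → advance -1; mR−mL=585/11392 → turn +1·90°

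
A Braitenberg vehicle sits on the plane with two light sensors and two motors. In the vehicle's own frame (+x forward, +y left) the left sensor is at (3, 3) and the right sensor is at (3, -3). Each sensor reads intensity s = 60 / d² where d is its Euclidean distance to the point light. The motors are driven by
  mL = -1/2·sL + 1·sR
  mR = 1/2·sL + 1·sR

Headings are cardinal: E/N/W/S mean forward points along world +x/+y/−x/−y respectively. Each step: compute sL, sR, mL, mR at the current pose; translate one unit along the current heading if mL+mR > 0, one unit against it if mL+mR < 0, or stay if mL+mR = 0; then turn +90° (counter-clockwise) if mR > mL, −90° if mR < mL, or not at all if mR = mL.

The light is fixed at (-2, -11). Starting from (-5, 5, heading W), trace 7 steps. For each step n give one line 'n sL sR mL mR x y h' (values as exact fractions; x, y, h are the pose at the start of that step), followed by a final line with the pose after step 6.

0 12/41 60/397 78/16277 4842/16277 -5 5 W
1 6/17 30/109 183/1853 837/1853 -6 5 S
2 12/65 12/29 606/1885 954/1885 -6 4 E
3 1/6 5/27 11/108 29/108 -5 4 N
4 12/41 60/397 78/16277 4842/16277 -5 5 W
5 6/17 30/109 183/1853 837/1853 -6 5 S
6 12/65 12/29 606/1885 954/1885 -6 4 E
final -5 4 N

n=0: pose=(-5,5,W); sL=12/41, sR=60/397; mL=78/16277, mR=4842/16277; mL+mR=120/397 → advance +1; mR−mL=12/41 → turn +1·90°
n=1: pose=(-6,5,S); sL=6/17, sR=30/109; mL=183/1853, mR=837/1853; mL+mR=60/109 → advance +1; mR−mL=6/17 → turn +1·90°
n=2: pose=(-6,4,E); sL=12/65, sR=12/29; mL=606/1885, mR=954/1885; mL+mR=24/29 → advance +1; mR−mL=12/65 → turn +1·90°
n=3: pose=(-5,4,N); sL=1/6, sR=5/27; mL=11/108, mR=29/108; mL+mR=10/27 → advance +1; mR−mL=1/6 → turn +1·90°
n=4: pose=(-5,5,W); sL=12/41, sR=60/397; mL=78/16277, mR=4842/16277; mL+mR=120/397 → advance +1; mR−mL=12/41 → turn +1·90°
n=5: pose=(-6,5,S); sL=6/17, sR=30/109; mL=183/1853, mR=837/1853; mL+mR=60/109 → advance +1; mR−mL=6/17 → turn +1·90°
n=6: pose=(-6,4,E); sL=12/65, sR=12/29; mL=606/1885, mR=954/1885; mL+mR=24/29 → advance +1; mR−mL=12/65 → turn +1·90°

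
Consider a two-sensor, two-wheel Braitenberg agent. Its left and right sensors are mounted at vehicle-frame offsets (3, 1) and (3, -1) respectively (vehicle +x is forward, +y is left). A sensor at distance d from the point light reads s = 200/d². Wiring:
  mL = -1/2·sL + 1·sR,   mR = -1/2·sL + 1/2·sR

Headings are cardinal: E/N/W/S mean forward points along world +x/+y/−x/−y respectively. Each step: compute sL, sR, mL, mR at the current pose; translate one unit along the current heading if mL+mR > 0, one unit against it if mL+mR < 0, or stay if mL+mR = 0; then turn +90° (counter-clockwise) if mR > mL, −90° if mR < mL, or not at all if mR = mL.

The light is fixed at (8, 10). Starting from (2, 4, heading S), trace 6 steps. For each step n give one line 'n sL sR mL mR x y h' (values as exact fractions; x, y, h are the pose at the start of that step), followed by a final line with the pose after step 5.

0 100/53 20/13 410/689 -120/689 2 4 S
1 40/29 200/117 3460/3393 560/3393 2 3 W
2 5/2 50/13 135/52 35/52 1 3 N
3 200/41 40/13 340/533 -480/533 1 4 E
4 20/13 100/81 490/1053 -160/1053 0 4 S
5 40/37 200/157 4260/5809 560/5809 0 3 W
final -1 3 N

n=0: pose=(2,4,S); sL=100/53, sR=20/13; mL=410/689, mR=-120/689; mL+mR=290/689 → advance +1; mR−mL=-10/13 → turn -1·90°
n=1: pose=(2,3,W); sL=40/29, sR=200/117; mL=3460/3393, mR=560/3393; mL+mR=1340/1131 → advance +1; mR−mL=-100/117 → turn -1·90°
n=2: pose=(1,3,N); sL=5/2, sR=50/13; mL=135/52, mR=35/52; mL+mR=85/26 → advance +1; mR−mL=-25/13 → turn -1·90°
n=3: pose=(1,4,E); sL=200/41, sR=40/13; mL=340/533, mR=-480/533; mL+mR=-140/533 → advance -1; mR−mL=-20/13 → turn -1·90°
n=4: pose=(0,4,S); sL=20/13, sR=100/81; mL=490/1053, mR=-160/1053; mL+mR=110/351 → advance +1; mR−mL=-50/81 → turn -1·90°
n=5: pose=(0,3,W); sL=40/37, sR=200/157; mL=4260/5809, mR=560/5809; mL+mR=4820/5809 → advance +1; mR−mL=-100/157 → turn -1·90°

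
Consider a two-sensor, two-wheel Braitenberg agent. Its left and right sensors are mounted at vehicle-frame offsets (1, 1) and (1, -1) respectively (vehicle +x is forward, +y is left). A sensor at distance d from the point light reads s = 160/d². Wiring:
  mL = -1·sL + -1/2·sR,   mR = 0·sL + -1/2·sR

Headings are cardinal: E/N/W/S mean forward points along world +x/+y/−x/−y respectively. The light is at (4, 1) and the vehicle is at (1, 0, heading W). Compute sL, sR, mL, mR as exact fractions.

left sensor world pos  = (0, -1); dL² = 20
right sensor world pos = (0, 1); dR² = 16
sL = 160/20 = 8
sR = 160/16 = 10
mL = -1·sL + -1/2·sR = -13
mR = 0·sL + -1/2·sR = -5

8 10 -13 -5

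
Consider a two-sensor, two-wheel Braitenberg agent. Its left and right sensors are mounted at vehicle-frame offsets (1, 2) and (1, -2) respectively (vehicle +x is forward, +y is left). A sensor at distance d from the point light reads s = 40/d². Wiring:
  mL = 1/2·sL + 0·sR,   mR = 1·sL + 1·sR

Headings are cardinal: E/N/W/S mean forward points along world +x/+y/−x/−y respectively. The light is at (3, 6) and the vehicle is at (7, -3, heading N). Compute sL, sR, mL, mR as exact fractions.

10/17 2/5 5/17 84/85

left sensor world pos  = (5, -2); dL² = 68
right sensor world pos = (9, -2); dR² = 100
sL = 40/68 = 10/17
sR = 40/100 = 2/5
mL = 1/2·sL + 0·sR = 5/17
mR = 1·sL + 1·sR = 84/85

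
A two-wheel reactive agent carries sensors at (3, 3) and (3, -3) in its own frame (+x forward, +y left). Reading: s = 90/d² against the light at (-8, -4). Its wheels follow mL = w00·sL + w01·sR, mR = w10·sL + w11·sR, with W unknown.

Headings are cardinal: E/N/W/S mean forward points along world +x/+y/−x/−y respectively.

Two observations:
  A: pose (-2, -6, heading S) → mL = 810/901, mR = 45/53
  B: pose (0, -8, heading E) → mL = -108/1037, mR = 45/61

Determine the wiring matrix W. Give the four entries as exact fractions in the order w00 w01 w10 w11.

-1/2 1/2 1 0

obs A: pose=(-2,-6,S) → sL=45/53, sR=45/17, mL=810/901, mR=45/53
obs B: pose=(0,-8,E) → sL=45/61, sR=9/17, mL=-108/1037, mR=45/61
sensor matrix S = [[45/53, 45/17], [45/61, 9/17]]; det S = -4860/3233
solve [mL_A; mL_B] = S·[w00; w01] and [mR_A; mR_B] = S·[w10; w11]:
  w00 = -1/2, w01 = 1/2, w10 = 1, w11 = 0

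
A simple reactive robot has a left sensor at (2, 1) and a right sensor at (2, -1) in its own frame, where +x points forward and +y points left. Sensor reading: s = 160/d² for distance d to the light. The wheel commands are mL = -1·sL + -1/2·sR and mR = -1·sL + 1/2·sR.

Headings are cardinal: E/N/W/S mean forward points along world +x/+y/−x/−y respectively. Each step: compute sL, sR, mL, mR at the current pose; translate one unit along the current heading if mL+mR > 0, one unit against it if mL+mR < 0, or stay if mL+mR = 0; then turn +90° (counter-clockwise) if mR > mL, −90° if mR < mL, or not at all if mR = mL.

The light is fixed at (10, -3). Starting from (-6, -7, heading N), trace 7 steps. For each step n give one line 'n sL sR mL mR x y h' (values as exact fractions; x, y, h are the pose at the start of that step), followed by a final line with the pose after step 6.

0 160/293 160/229 -60080/67097 -13200/67097 -6 -7 N
1 4/9 8/17 -104/153 -32/153 -6 -8 W
2 32/49 32/61 -2736/2989 -1168/2989 -5 -8 S
3 80/89 80/97 -11320/8633 -4200/8633 -5 -7 E
4 160/293 160/229 -60080/67097 -13200/67097 -6 -7 N
5 4/9 8/17 -104/153 -32/153 -6 -8 W
6 32/49 32/61 -2736/2989 -1168/2989 -5 -8 S
final -5 -7 E

n=0: pose=(-6,-7,N); sL=160/293, sR=160/229; mL=-60080/67097, mR=-13200/67097; mL+mR=-320/293 → advance -1; mR−mL=160/229 → turn +1·90°
n=1: pose=(-6,-8,W); sL=4/9, sR=8/17; mL=-104/153, mR=-32/153; mL+mR=-8/9 → advance -1; mR−mL=8/17 → turn +1·90°
n=2: pose=(-5,-8,S); sL=32/49, sR=32/61; mL=-2736/2989, mR=-1168/2989; mL+mR=-64/49 → advance -1; mR−mL=32/61 → turn +1·90°
n=3: pose=(-5,-7,E); sL=80/89, sR=80/97; mL=-11320/8633, mR=-4200/8633; mL+mR=-160/89 → advance -1; mR−mL=80/97 → turn +1·90°
n=4: pose=(-6,-7,N); sL=160/293, sR=160/229; mL=-60080/67097, mR=-13200/67097; mL+mR=-320/293 → advance -1; mR−mL=160/229 → turn +1·90°
n=5: pose=(-6,-8,W); sL=4/9, sR=8/17; mL=-104/153, mR=-32/153; mL+mR=-8/9 → advance -1; mR−mL=8/17 → turn +1·90°
n=6: pose=(-5,-8,S); sL=32/49, sR=32/61; mL=-2736/2989, mR=-1168/2989; mL+mR=-64/49 → advance -1; mR−mL=32/61 → turn +1·90°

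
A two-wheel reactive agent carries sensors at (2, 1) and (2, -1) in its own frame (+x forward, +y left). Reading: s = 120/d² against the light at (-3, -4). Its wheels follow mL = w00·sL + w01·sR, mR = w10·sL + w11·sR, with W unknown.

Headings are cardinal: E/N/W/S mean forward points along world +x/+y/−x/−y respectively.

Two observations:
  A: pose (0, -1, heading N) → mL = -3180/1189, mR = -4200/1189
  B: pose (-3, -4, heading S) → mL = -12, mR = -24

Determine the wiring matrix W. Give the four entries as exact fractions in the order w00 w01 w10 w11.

obs A: pose=(0,-1,N) → sL=120/29, sR=120/41, mL=-3180/1189, mR=-4200/1189
obs B: pose=(-3,-4,S) → sL=24, sR=24, mL=-12, mR=-24
sensor matrix S = [[120/29, 120/41], [24, 24]]; det S = 34560/1189
solve [mL_A; mL_B] = S·[w00; w01] and [mR_A; mR_B] = S·[w10; w11]:
  w00 = -1, w01 = 1/2, w10 = -1/2, w11 = -1/2

-1 1/2 -1/2 -1/2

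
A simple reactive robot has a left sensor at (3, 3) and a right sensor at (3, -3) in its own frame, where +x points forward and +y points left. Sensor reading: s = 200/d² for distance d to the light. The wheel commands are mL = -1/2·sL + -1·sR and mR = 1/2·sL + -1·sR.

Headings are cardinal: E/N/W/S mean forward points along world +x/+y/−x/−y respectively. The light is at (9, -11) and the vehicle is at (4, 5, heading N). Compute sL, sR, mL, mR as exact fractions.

8/17 40/73 -972/1241 -388/1241

left sensor world pos  = (1, 8); dL² = 425
right sensor world pos = (7, 8); dR² = 365
sL = 200/425 = 8/17
sR = 200/365 = 40/73
mL = -1/2·sL + -1·sR = -972/1241
mR = 1/2·sL + -1·sR = -388/1241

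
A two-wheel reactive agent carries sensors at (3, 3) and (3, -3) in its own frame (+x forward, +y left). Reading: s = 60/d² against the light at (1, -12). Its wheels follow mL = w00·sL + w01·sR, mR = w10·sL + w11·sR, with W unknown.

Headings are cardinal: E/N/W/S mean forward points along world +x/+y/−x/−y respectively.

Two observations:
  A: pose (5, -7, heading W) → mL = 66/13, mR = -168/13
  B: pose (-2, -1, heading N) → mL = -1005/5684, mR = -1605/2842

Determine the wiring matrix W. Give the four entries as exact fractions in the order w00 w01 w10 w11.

obs A: pose=(5,-7,W) → sL=12, sR=12/13, mL=66/13, mR=-168/13
obs B: pose=(-2,-1,N) → sL=15/58, sR=15/49, mL=-1005/5684, mR=-1605/2842
sensor matrix S = [[12, 12/13], [15/58, 15/49]]; det S = 63450/18473
solve [mL_A; mL_B] = S·[w00; w01] and [mR_A; mR_B] = S·[w10; w11]:
  w00 = 1/2, w01 = -1, w10 = -1, w11 = -1

1/2 -1 -1 -1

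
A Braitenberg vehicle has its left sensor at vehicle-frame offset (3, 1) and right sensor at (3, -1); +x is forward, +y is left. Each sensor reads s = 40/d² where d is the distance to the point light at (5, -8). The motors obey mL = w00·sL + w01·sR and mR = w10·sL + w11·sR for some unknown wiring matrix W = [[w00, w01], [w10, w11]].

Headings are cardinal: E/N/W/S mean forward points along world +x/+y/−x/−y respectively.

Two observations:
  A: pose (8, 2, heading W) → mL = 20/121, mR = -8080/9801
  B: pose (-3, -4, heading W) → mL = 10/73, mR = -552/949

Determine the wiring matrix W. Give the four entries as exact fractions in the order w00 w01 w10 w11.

0 1/2 -1 -1

obs A: pose=(8,2,W) → sL=40/81, sR=40/121, mL=20/121, mR=-8080/9801
obs B: pose=(-3,-4,W) → sL=4/13, sR=20/73, mL=10/73, mR=-552/949
sensor matrix S = [[40/81, 40/121], [4/13, 20/73]]; det S = 312320/9301149
solve [mL_A; mL_B] = S·[w00; w01] and [mR_A; mR_B] = S·[w10; w11]:
  w00 = 0, w01 = 1/2, w10 = -1, w11 = -1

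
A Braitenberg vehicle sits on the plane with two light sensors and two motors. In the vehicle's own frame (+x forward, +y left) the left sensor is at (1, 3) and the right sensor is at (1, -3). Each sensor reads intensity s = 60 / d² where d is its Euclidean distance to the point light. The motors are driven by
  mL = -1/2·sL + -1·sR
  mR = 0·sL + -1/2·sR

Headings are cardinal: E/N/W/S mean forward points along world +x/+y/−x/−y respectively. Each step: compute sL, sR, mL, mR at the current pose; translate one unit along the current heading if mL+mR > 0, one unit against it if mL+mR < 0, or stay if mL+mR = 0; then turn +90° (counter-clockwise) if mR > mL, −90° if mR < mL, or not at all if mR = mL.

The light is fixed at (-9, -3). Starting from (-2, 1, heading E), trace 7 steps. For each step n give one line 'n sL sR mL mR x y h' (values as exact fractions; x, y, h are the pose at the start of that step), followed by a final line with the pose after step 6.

n=0: pose=(-2,1,E); sL=60/113, sR=12/13; mL=-1746/1469, mR=-6/13; mL+mR=-2424/1469 → advance -1; mR−mL=1068/1469 → turn +1·90°
n=1: pose=(-3,1,N); sL=30/17, sR=30/53; mL=-1305/901, mR=-15/53; mL+mR=-1560/901 → advance -1; mR−mL=1050/901 → turn +1·90°
n=2: pose=(-3,0,W); sL=12/5, sR=60/61; mL=-666/305, mR=-30/61; mL+mR=-816/305 → advance -1; mR−mL=516/305 → turn +1·90°
n=3: pose=(-2,0,S); sL=15/26, sR=3; mL=-171/52, mR=-3/2; mL+mR=-249/52 → advance -1; mR−mL=93/52 → turn +1·90°
n=4: pose=(-2,1,E); sL=60/113, sR=12/13; mL=-1746/1469, mR=-6/13; mL+mR=-2424/1469 → advance -1; mR−mL=1068/1469 → turn +1·90°
n=5: pose=(-3,1,N); sL=30/17, sR=30/53; mL=-1305/901, mR=-15/53; mL+mR=-1560/901 → advance -1; mR−mL=1050/901 → turn +1·90°
n=6: pose=(-3,0,W); sL=12/5, sR=60/61; mL=-666/305, mR=-30/61; mL+mR=-816/305 → advance -1; mR−mL=516/305 → turn +1·90°

0 60/113 12/13 -1746/1469 -6/13 -2 1 E
1 30/17 30/53 -1305/901 -15/53 -3 1 N
2 12/5 60/61 -666/305 -30/61 -3 0 W
3 15/26 3 -171/52 -3/2 -2 0 S
4 60/113 12/13 -1746/1469 -6/13 -2 1 E
5 30/17 30/53 -1305/901 -15/53 -3 1 N
6 12/5 60/61 -666/305 -30/61 -3 0 W
final -2 0 S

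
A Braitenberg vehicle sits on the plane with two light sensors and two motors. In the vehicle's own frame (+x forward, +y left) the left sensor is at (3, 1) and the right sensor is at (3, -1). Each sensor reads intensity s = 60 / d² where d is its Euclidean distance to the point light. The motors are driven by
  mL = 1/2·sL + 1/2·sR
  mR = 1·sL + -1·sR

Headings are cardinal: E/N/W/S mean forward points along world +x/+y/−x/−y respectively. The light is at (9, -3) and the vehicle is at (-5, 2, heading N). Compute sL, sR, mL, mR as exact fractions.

left sensor world pos  = (-6, 5); dL² = 289
right sensor world pos = (-4, 5); dR² = 233
sL = 60/289 = 60/289
sR = 60/233 = 60/233
mL = 1/2·sL + 1/2·sR = 15660/67337
mR = 1·sL + -1·sR = -3360/67337

60/289 60/233 15660/67337 -3360/67337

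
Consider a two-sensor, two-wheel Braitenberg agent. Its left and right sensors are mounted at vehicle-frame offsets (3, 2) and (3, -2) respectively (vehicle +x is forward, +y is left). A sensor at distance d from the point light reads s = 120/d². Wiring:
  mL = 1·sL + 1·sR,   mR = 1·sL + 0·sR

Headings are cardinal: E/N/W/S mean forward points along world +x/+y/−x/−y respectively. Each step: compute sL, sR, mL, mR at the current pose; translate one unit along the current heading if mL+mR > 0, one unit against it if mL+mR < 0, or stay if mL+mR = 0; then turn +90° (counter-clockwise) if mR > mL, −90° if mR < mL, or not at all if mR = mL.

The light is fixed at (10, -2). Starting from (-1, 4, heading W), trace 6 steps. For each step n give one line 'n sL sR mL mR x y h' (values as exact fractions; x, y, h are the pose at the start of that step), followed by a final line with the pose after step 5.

n=0: pose=(-1,4,W); sL=30/53, sR=6/13; mL=708/689, mR=30/53; mL+mR=1098/689 → advance +1; mR−mL=-6/13 → turn -1·90°
n=1: pose=(-2,4,N); sL=120/277, sR=120/181; mL=54960/50137, mR=120/277; mL+mR=76680/50137 → advance +1; mR−mL=-120/181 → turn -1·90°
n=2: pose=(-2,5,E); sL=20/27, sR=60/53; mL=2680/1431, mR=20/27; mL+mR=3740/1431 → advance +1; mR−mL=-60/53 → turn -1·90°
n=3: pose=(-1,5,S); sL=120/97, sR=24/37; mL=6768/3589, mR=120/97; mL+mR=11208/3589 → advance +1; mR−mL=-24/37 → turn -1·90°
n=4: pose=(-1,4,W); sL=30/53, sR=6/13; mL=708/689, mR=30/53; mL+mR=1098/689 → advance +1; mR−mL=-6/13 → turn -1·90°
n=5: pose=(-2,4,N); sL=120/277, sR=120/181; mL=54960/50137, mR=120/277; mL+mR=76680/50137 → advance +1; mR−mL=-120/181 → turn -1·90°

0 30/53 6/13 708/689 30/53 -1 4 W
1 120/277 120/181 54960/50137 120/277 -2 4 N
2 20/27 60/53 2680/1431 20/27 -2 5 E
3 120/97 24/37 6768/3589 120/97 -1 5 S
4 30/53 6/13 708/689 30/53 -1 4 W
5 120/277 120/181 54960/50137 120/277 -2 4 N
final -2 5 E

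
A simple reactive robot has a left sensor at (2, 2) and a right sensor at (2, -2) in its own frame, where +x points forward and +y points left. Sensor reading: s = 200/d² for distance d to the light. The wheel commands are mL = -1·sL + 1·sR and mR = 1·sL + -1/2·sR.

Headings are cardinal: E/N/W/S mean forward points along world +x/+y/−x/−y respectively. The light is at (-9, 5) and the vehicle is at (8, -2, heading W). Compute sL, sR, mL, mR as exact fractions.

left sensor world pos  = (6, -4); dL² = 306
right sensor world pos = (6, 0); dR² = 250
sL = 200/306 = 100/153
sR = 200/250 = 4/5
mL = -1·sL + 1·sR = 112/765
mR = 1·sL + -1/2·sR = 194/765

100/153 4/5 112/765 194/765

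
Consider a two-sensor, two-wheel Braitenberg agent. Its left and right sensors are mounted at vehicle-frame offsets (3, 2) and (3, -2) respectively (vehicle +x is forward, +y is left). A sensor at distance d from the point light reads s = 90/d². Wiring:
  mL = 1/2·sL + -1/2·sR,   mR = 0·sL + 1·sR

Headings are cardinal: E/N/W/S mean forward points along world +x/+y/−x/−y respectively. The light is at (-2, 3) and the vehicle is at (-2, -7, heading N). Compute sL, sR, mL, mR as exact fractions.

90/53 90/53 0 90/53

left sensor world pos  = (-4, -4); dL² = 53
right sensor world pos = (0, -4); dR² = 53
sL = 90/53 = 90/53
sR = 90/53 = 90/53
mL = 1/2·sL + -1/2·sR = 0
mR = 0·sL + 1·sR = 90/53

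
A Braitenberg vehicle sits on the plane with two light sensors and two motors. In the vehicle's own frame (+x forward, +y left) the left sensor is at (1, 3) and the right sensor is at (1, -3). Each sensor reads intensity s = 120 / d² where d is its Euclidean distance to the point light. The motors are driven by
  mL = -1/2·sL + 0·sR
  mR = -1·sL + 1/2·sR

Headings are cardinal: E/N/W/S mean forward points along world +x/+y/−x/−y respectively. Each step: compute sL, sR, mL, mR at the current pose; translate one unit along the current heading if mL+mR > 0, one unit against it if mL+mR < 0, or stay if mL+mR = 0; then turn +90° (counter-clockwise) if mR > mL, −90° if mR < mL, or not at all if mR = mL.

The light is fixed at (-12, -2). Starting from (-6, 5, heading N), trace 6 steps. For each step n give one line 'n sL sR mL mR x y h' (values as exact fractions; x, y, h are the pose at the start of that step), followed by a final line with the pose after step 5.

n=0: pose=(-6,5,N); sL=120/73, sR=24/29; mL=-60/73, mR=-2604/2117; mL+mR=-4344/2117 → advance -1; mR−mL=-864/2117 → turn -1·90°
n=1: pose=(-6,4,E); sL=12/13, sR=60/29; mL=-6/13, mR=42/377; mL+mR=-132/377 → advance -1; mR−mL=216/377 → turn +1·90°
n=2: pose=(-7,4,N); sL=120/53, sR=120/113; mL=-60/53, mR=-10380/5989; mL+mR=-17160/5989 → advance -1; mR−mL=-3600/5989 → turn -1·90°
n=3: pose=(-7,3,E); sL=6/5, sR=3; mL=-3/5, mR=3/10; mL+mR=-3/10 → advance -1; mR−mL=9/10 → turn +1·90°
n=4: pose=(-8,3,N); sL=120/37, sR=24/17; mL=-60/37, mR=-1596/629; mL+mR=-2616/629 → advance -1; mR−mL=-576/629 → turn -1·90°
n=5: pose=(-8,2,E); sL=60/37, sR=60/13; mL=-30/37, mR=330/481; mL+mR=-60/481 → advance -1; mR−mL=720/481 → turn +1·90°

0 120/73 24/29 -60/73 -2604/2117 -6 5 N
1 12/13 60/29 -6/13 42/377 -6 4 E
2 120/53 120/113 -60/53 -10380/5989 -7 4 N
3 6/5 3 -3/5 3/10 -7 3 E
4 120/37 24/17 -60/37 -1596/629 -8 3 N
5 60/37 60/13 -30/37 330/481 -8 2 E
final -9 2 N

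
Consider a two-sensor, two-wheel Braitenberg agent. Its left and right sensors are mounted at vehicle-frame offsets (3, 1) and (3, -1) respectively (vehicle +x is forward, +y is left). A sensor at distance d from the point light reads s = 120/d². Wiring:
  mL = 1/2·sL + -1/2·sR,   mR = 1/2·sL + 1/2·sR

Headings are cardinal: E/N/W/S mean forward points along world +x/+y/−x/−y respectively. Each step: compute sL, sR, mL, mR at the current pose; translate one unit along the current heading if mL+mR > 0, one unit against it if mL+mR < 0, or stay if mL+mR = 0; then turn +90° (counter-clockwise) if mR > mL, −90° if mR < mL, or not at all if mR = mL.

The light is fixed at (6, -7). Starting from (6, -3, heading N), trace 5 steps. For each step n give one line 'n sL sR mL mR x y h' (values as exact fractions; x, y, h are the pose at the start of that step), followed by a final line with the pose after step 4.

0 12/5 12/5 0 12/5 6 -3 N
1 24/5 8/3 16/15 56/15 6 -2 W
2 30 15 15/2 45/2 5 -2 S
3 120/29 120/13 -960/377 2520/377 5 -3 E
4 12/5 12/5 0 12/5 6 -3 N
final 6 -2 W

n=0: pose=(6,-3,N); sL=12/5, sR=12/5; mL=0, mR=12/5; mL+mR=12/5 → advance +1; mR−mL=12/5 → turn +1·90°
n=1: pose=(6,-2,W); sL=24/5, sR=8/3; mL=16/15, mR=56/15; mL+mR=24/5 → advance +1; mR−mL=8/3 → turn +1·90°
n=2: pose=(5,-2,S); sL=30, sR=15; mL=15/2, mR=45/2; mL+mR=30 → advance +1; mR−mL=15 → turn +1·90°
n=3: pose=(5,-3,E); sL=120/29, sR=120/13; mL=-960/377, mR=2520/377; mL+mR=120/29 → advance +1; mR−mL=120/13 → turn +1·90°
n=4: pose=(6,-3,N); sL=12/5, sR=12/5; mL=0, mR=12/5; mL+mR=12/5 → advance +1; mR−mL=12/5 → turn +1·90°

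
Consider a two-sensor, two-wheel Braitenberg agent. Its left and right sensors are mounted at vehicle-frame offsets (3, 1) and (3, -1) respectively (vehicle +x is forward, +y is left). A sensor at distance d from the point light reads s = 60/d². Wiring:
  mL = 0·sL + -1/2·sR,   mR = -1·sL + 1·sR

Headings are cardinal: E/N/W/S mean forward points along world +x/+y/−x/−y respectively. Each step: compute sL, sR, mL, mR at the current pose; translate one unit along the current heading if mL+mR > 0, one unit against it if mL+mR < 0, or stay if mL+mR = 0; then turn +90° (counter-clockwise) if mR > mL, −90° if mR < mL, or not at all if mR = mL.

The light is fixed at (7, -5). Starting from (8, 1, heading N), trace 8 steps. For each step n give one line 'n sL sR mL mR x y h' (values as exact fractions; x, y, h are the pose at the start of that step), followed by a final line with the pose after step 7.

0 20/27 12/17 -6/17 -16/459 8 1 N
1 3 3/2 -3/4 -3/2 8 0 W
2 12/13 60/73 -30/73 -96/949 9 0 N
3 6 30/13 -15/13 -48/13 9 -1 W
4 60/53 12/13 -6/13 -144/689 10 -1 N
5 15 15/4 -15/8 -45/4 10 -2 W
6 4/3 60/61 -30/61 -64/183 11 -2 N
7 30 6 -3 -24 11 -3 W
final 12 -3 N

n=0: pose=(8,1,N); sL=20/27, sR=12/17; mL=-6/17, mR=-16/459; mL+mR=-178/459 → advance -1; mR−mL=146/459 → turn +1·90°
n=1: pose=(8,0,W); sL=3, sR=3/2; mL=-3/4, mR=-3/2; mL+mR=-9/4 → advance -1; mR−mL=-3/4 → turn -1·90°
n=2: pose=(9,0,N); sL=12/13, sR=60/73; mL=-30/73, mR=-96/949; mL+mR=-486/949 → advance -1; mR−mL=294/949 → turn +1·90°
n=3: pose=(9,-1,W); sL=6, sR=30/13; mL=-15/13, mR=-48/13; mL+mR=-63/13 → advance -1; mR−mL=-33/13 → turn -1·90°
n=4: pose=(10,-1,N); sL=60/53, sR=12/13; mL=-6/13, mR=-144/689; mL+mR=-462/689 → advance -1; mR−mL=174/689 → turn +1·90°
n=5: pose=(10,-2,W); sL=15, sR=15/4; mL=-15/8, mR=-45/4; mL+mR=-105/8 → advance -1; mR−mL=-75/8 → turn -1·90°
n=6: pose=(11,-2,N); sL=4/3, sR=60/61; mL=-30/61, mR=-64/183; mL+mR=-154/183 → advance -1; mR−mL=26/183 → turn +1·90°
n=7: pose=(11,-3,W); sL=30, sR=6; mL=-3, mR=-24; mL+mR=-27 → advance -1; mR−mL=-21 → turn -1·90°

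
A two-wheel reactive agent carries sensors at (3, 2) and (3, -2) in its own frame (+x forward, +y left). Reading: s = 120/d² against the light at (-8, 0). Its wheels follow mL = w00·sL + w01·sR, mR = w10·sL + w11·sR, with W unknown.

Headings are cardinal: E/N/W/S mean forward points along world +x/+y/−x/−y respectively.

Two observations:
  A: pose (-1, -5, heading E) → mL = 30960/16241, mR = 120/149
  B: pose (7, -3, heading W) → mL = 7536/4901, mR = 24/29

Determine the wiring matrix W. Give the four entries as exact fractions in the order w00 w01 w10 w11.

1 1 0 1

obs A: pose=(-1,-5,E) → sL=120/109, sR=120/149, mL=30960/16241, mR=120/149
obs B: pose=(7,-3,W) → sL=120/169, sR=24/29, mL=7536/4901, mR=24/29
sensor matrix S = [[120/109, 120/149], [120/169, 24/29]]; det S = 27002880/79597141
solve [mL_A; mL_B] = S·[w00; w01] and [mR_A; mR_B] = S·[w10; w11]:
  w00 = 1, w01 = 1, w10 = 0, w11 = 1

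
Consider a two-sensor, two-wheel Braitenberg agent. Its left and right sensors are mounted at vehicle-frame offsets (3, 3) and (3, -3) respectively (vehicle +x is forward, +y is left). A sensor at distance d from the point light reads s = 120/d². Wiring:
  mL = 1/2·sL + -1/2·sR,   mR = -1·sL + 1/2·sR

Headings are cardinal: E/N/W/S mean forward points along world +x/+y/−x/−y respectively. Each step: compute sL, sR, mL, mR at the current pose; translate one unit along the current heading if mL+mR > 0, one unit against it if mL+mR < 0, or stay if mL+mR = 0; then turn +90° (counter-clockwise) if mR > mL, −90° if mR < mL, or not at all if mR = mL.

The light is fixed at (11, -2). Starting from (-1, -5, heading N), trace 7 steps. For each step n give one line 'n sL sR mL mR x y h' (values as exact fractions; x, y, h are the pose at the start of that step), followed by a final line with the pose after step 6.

0 8/15 40/27 -64/135 28/135 -1 -5 N
1 60/137 60/113 -720/15481 -2670/15481 -1 -6 W
2 120/197 24/13 -1584/2561 804/2561 0 -6 N
3 6/13 3/5 -9/130 -21/130 0 -7 W
4 120/173 120/53 -7200/9169 4020/9169 1 -7 N
5 12/25 60/89 -216/2225 -318/2225 1 -8 W
6 40/51 8/3 -16/17 28/51 2 -8 N
final 2 -9 W

n=0: pose=(-1,-5,N); sL=8/15, sR=40/27; mL=-64/135, mR=28/135; mL+mR=-4/15 → advance -1; mR−mL=92/135 → turn +1·90°
n=1: pose=(-1,-6,W); sL=60/137, sR=60/113; mL=-720/15481, mR=-2670/15481; mL+mR=-30/137 → advance -1; mR−mL=-1950/15481 → turn -1·90°
n=2: pose=(0,-6,N); sL=120/197, sR=24/13; mL=-1584/2561, mR=804/2561; mL+mR=-60/197 → advance -1; mR−mL=2388/2561 → turn +1·90°
n=3: pose=(0,-7,W); sL=6/13, sR=3/5; mL=-9/130, mR=-21/130; mL+mR=-3/13 → advance -1; mR−mL=-6/65 → turn -1·90°
n=4: pose=(1,-7,N); sL=120/173, sR=120/53; mL=-7200/9169, mR=4020/9169; mL+mR=-60/173 → advance -1; mR−mL=11220/9169 → turn +1·90°
n=5: pose=(1,-8,W); sL=12/25, sR=60/89; mL=-216/2225, mR=-318/2225; mL+mR=-6/25 → advance -1; mR−mL=-102/2225 → turn -1·90°
n=6: pose=(2,-8,N); sL=40/51, sR=8/3; mL=-16/17, mR=28/51; mL+mR=-20/51 → advance -1; mR−mL=76/51 → turn +1·90°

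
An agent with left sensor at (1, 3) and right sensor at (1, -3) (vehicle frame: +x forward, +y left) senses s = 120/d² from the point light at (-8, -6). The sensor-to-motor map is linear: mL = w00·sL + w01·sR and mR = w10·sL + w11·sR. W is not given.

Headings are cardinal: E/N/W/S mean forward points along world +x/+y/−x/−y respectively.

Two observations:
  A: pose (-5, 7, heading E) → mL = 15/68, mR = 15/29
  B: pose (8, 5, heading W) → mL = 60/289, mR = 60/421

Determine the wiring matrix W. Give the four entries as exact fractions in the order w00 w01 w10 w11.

1/2 0 0 1/2

obs A: pose=(-5,7,E) → sL=15/34, sR=30/29, mL=15/68, mR=15/29
obs B: pose=(8,5,W) → sL=120/289, sR=120/421, mL=60/289, mR=60/421
sensor matrix S = [[15/34, 30/29], [120/289, 120/421]]; det S = -1071900/3528401
solve [mL_A; mL_B] = S·[w00; w01] and [mR_A; mR_B] = S·[w10; w11]:
  w00 = 1/2, w01 = 0, w10 = 0, w11 = 1/2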